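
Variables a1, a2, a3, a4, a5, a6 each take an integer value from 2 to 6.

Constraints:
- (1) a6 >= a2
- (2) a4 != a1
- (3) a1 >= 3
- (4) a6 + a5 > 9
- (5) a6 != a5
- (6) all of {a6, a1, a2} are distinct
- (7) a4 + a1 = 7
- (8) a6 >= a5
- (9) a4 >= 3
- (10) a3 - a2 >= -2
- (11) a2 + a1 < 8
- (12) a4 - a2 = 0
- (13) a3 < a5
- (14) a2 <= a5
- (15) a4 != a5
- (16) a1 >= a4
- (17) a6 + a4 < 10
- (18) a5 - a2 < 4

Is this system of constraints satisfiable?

Take a1 = 4, a2 = 3, a3 = 3, a4 = 3, a5 = 4, a6 = 6. Then constraint 4: a6 + a5 = 10; constraint 7: a4 + a1 = 7, and every other listed constraint is also met.

Satisfiable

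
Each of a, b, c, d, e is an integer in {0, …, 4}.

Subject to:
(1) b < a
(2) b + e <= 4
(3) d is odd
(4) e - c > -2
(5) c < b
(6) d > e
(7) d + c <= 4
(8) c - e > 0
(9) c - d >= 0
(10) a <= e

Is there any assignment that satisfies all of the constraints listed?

Constraints 1, 5, 6, 9, and 10 give b < a, a ≤ e, e < d, d ≤ c, c < b. Chaining: b < a ≤ e < d ≤ c < b, which forces b < b — impossible.

Unsatisfiable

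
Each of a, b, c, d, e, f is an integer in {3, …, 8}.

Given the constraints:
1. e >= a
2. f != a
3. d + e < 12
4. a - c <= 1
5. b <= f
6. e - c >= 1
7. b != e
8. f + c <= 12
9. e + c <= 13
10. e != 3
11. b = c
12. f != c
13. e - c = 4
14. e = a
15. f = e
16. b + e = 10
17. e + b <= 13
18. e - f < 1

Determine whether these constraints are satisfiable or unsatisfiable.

From constraints 14 and 15, f = e = a, so f = a. But constraint 2 says f ≠ a. Contradiction.

Unsatisfiable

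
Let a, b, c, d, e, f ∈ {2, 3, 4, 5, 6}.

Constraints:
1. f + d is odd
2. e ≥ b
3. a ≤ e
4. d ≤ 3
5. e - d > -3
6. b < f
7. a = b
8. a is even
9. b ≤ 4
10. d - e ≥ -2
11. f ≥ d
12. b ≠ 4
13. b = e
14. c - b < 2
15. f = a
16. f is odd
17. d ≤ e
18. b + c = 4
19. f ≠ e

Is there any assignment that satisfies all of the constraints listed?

Unsatisfiable

From constraints 7, 13, and 15, f = a = b = e, so f = e. But constraint 19 says f ≠ e. Contradiction.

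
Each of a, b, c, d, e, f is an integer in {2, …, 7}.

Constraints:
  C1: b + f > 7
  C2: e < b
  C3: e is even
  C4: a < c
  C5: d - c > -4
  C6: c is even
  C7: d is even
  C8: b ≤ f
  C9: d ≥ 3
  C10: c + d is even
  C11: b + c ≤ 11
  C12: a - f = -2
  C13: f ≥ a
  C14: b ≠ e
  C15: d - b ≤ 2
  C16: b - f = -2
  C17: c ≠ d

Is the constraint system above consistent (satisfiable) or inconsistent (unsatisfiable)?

Try a = 4, b = 4, c = 6, d = 4, e = 2, f = 6.
Check constraint 1: b + f = 10; constraint 5: d - c = -2; constraint 11: b + c = 10. The remaining constraints are straightforward to verify.

Satisfiable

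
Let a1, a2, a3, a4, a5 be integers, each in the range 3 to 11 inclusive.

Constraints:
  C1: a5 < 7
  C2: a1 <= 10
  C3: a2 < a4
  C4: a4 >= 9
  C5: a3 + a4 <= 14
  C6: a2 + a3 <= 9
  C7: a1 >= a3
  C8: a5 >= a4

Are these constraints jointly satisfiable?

Unsatisfiable

From constraints 4 and 8: a5 ≥ a4 and a4 ≥ 9, so a5 ≥ 9. From constraint 1: a5 ≤ 6. But 6 < 9, so no value of a5 works.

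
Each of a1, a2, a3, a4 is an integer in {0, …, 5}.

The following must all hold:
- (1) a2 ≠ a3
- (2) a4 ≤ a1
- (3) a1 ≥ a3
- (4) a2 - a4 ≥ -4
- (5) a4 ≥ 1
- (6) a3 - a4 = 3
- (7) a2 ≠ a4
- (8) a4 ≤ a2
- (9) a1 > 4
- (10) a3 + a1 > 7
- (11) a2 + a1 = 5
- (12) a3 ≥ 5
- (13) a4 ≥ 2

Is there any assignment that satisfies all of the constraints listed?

Unsatisfiable

From constraints 5 and 8: a2 ≥ a4 ≥ 1. From constraints 3 and 12: a1 ≥ a3 ≥ 5. Hence a2 + a1 ≥ 6. But constraint 11 requires a2 + a1 = 5, and 5 < 6. Contradiction.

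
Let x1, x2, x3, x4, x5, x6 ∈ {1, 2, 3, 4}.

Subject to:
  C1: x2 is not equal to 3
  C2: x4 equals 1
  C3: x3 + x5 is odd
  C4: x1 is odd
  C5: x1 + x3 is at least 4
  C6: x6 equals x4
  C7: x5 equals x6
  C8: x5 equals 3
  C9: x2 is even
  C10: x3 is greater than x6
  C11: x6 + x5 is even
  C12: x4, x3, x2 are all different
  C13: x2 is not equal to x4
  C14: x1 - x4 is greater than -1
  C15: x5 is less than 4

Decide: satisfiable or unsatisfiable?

Constraint 8 fixes x5 = 3 and constraint 2 fixes x4 = 1. Constraints 6 and 7 give x5 = x6 = x4, so x5 = x4. But 3 ≠ 1 — contradiction.

Unsatisfiable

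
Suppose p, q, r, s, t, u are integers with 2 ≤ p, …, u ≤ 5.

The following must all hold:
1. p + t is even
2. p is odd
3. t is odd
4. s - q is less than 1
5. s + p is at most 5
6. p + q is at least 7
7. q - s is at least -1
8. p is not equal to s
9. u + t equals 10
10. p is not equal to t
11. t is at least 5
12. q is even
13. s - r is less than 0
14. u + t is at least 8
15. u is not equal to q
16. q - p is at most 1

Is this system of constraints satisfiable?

One satisfying assignment is p = 3, q = 4, r = 5, s = 2, t = 5, u = 5.
For the less obvious constraints — constraint 4: s - q = -2; constraint 5: s + p = 5 — and the others hold by inspection.

Satisfiable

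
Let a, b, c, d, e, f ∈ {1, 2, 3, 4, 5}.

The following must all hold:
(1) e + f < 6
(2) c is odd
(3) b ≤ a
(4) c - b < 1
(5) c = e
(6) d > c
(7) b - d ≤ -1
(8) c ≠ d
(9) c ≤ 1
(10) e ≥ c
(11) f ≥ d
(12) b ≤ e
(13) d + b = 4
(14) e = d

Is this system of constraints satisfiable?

From constraints 5 and 14, c = e = d, so c = d. But constraint 8 says c ≠ d. Contradiction.

Unsatisfiable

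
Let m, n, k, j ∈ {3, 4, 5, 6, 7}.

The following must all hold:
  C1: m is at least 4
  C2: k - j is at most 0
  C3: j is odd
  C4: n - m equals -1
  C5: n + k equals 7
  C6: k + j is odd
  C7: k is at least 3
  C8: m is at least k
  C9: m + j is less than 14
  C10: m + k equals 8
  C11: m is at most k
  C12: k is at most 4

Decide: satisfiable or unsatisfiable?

Satisfiable

Take m = 4, n = 3, k = 4, j = 7. Then constraint 2: k - j = -3; constraint 4: n - m = -1; constraint 5: n + k = 7, and every other listed constraint is also met.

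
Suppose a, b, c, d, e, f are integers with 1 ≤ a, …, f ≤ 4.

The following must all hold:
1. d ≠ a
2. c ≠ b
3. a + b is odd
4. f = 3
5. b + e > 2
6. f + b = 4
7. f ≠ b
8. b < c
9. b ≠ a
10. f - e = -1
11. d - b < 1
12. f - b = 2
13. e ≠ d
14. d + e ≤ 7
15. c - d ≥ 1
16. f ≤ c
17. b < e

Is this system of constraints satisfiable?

Satisfiable

Take a = 4, b = 1, c = 4, d = 1, e = 4, f = 3. Then constraint 5: b + e = 5; constraint 6: f + b = 4; constraint 10: f - e = -1, and every other listed constraint is also met.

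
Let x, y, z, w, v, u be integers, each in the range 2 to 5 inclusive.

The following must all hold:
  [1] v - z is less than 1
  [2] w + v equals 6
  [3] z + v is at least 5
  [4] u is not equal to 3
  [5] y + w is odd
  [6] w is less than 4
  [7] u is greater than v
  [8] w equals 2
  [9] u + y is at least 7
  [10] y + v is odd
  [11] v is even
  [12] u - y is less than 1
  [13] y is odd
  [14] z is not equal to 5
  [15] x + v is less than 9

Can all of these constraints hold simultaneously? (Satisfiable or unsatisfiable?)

Satisfiable

Take x = 2, y = 5, z = 4, w = 2, v = 4, u = 5. Then constraint 1: v - z = 0; constraint 2: w + v = 6; constraint 3: z + v = 8, and every other listed constraint is also met.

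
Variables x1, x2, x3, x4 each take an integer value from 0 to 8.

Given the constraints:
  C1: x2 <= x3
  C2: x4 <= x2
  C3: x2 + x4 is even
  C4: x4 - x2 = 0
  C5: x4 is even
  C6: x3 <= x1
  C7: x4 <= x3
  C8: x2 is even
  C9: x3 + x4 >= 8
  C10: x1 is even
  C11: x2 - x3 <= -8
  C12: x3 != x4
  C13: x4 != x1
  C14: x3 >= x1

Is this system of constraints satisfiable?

Satisfiable

Take x1 = 8, x2 = 0, x3 = 8, x4 = 0. Then constraint 4: x4 - x2 = 0; constraint 9: x3 + x4 = 8; constraint 11: x2 - x3 = -8, and every other listed constraint is also met.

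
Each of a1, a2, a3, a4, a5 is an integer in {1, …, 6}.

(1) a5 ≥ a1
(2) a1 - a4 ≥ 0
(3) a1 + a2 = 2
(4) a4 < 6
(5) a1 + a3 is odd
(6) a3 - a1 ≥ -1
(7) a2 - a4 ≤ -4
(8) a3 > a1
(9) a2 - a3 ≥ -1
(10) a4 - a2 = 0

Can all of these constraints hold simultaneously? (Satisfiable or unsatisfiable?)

Unsatisfiable

Constraints 2, 6, 7, and 9 give a3 − a1 ≥ -1, a1 − a4 ≥ 0, a4 − a2 ≥ 4, a2 − a3 ≥ -1.
Adding all 4 inequalities: the left sides telescope to 0, and the right sides sum to (-1) + 0 + 4 + (-1) = 2. So 0 ≥ 2, which is false.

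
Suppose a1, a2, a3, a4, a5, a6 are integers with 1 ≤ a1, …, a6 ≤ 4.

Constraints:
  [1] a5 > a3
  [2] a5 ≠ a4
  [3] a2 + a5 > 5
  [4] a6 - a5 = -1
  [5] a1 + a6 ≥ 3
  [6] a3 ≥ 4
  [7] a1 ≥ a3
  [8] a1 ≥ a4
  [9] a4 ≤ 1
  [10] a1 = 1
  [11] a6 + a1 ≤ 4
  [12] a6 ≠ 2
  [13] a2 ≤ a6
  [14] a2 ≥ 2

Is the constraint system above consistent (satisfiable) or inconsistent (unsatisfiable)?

From constraints 13 and 14: a6 ≥ a2 ≥ 2. From constraints 6 and 7: a1 ≥ a3 ≥ 4. Hence a6 + a1 ≥ 6. But constraint 11 requires a6 + a1 ≤ 4, and 4 < 6. Contradiction.

Unsatisfiable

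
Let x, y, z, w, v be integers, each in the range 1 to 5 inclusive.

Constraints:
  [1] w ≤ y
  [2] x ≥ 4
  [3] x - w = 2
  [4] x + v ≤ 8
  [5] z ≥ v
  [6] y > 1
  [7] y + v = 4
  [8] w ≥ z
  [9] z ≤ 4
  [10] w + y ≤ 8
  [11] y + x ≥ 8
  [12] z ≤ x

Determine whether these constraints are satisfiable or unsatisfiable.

Setting (x, y, z, w, v) = (5, 3, 2, 3, 1) satisfies everything: constraint 3: x - w = 2; constraint 4: x + v = 6, and the others follow.

Satisfiable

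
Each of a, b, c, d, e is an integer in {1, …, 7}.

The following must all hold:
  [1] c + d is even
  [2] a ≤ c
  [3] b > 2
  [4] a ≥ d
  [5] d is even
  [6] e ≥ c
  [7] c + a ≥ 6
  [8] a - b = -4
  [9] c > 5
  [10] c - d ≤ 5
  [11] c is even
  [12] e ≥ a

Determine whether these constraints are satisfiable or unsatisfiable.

Satisfiable

Take a = 3, b = 7, c = 6, d = 2, e = 6. Then constraint 7: c + a = 9; constraint 8: a - b = -4, and every other listed constraint is also met.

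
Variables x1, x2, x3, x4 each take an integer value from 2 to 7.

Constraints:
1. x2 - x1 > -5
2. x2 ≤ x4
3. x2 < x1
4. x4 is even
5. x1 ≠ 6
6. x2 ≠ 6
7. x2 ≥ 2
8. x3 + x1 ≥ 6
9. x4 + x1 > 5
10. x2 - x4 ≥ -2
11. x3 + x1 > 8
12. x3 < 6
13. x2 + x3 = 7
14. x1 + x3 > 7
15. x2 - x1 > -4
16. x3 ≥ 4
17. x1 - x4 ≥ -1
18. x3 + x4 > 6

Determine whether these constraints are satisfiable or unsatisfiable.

Satisfiable

The assignment x1 = 4, x2 = 2, x3 = 5, x4 = 2 works:
  constraint 1 holds since x2 - x1 = -2.
  constraint 8 holds since x3 + x1 = 9.
  constraint 9 holds since x4 + x1 = 6.
The rest check out directly.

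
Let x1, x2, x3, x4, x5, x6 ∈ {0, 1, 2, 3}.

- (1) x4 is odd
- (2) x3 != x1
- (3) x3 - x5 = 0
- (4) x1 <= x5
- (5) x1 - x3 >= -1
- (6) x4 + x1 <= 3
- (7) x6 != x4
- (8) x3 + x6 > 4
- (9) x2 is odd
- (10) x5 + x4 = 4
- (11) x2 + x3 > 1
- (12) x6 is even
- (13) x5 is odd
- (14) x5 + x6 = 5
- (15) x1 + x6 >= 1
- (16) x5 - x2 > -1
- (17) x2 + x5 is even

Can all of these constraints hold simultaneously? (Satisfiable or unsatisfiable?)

Satisfiable

Try x1 = 2, x2 = 1, x3 = 3, x4 = 1, x5 = 3, x6 = 2.
Check constraint 3: x3 - x5 = 0; constraint 5: x1 - x3 = -1. The remaining constraints are straightforward to verify.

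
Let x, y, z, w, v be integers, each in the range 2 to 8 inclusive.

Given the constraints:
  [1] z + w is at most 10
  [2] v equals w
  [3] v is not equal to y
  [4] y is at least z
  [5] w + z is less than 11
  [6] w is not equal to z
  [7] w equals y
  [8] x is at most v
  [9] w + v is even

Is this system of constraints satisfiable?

Unsatisfiable

From constraints 2 and 7, v = w = y, so v = y. But constraint 3 says v ≠ y. Contradiction.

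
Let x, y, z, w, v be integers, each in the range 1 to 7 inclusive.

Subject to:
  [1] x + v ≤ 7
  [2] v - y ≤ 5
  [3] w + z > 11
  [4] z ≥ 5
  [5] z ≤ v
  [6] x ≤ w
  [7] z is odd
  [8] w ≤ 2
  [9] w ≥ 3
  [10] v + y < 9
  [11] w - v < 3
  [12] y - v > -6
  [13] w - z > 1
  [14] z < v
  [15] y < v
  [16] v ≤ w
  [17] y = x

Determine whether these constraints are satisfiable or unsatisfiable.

Unsatisfiable

From constraints 4 and 5: v ≥ z and z ≥ 5, so v ≥ 5. From constraints 8 and 16: v ≤ w and w ≤ 2, so v ≤ 2. But 2 < 5, so no value of v works.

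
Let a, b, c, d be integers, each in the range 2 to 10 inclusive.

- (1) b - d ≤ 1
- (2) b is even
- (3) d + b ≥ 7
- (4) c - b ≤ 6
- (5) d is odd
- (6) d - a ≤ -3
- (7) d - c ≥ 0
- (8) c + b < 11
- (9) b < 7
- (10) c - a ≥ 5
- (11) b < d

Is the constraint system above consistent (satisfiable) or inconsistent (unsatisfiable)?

Constraints 1, 4, 6, and 10 give a − d ≥ 3, d − b ≥ -1, b − c ≥ -6, c − a ≥ 5.
Adding all 4 inequalities: the left sides telescope to 0, and the right sides sum to 3 + (-1) + (-6) + 5 = 1. So 0 ≥ 1, which is false.

Unsatisfiable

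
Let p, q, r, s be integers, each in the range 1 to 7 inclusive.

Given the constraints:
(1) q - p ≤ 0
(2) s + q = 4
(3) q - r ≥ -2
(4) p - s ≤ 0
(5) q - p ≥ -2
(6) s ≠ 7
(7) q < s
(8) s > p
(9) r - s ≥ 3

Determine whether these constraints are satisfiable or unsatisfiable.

Constraints 1, 3, 4, and 9 give p − q ≥ 0, q − r ≥ -2, r − s ≥ 3, s − p ≥ 0.
Adding all 4 inequalities: the left sides telescope to 0, and the right sides sum to 0 + (-2) + 3 + 0 = 1. So 0 ≥ 1, which is false.

Unsatisfiable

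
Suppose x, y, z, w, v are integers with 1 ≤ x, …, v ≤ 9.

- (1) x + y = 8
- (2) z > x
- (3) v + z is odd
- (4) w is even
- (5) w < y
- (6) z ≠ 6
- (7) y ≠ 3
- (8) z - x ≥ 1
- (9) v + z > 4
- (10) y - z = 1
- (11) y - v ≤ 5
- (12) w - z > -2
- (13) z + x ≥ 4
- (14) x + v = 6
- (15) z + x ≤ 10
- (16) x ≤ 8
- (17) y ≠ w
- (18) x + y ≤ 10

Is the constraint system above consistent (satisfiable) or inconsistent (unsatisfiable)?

One satisfying assignment is x = 3, y = 5, z = 4, w = 4, v = 3.
For the less obvious constraints — constraint 1: x + y = 8; constraint 8: z - x = 1; constraint 9: v + z = 7 — and the others hold by inspection.

Satisfiable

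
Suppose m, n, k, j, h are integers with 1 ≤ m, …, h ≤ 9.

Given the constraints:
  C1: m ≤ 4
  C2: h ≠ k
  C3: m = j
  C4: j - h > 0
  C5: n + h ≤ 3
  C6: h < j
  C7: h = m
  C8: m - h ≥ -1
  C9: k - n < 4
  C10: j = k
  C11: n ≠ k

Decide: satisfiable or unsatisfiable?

Unsatisfiable

From constraints 3, 7, and 10, h = m = j = k, so h = k. But constraint 2 says h ≠ k. Contradiction.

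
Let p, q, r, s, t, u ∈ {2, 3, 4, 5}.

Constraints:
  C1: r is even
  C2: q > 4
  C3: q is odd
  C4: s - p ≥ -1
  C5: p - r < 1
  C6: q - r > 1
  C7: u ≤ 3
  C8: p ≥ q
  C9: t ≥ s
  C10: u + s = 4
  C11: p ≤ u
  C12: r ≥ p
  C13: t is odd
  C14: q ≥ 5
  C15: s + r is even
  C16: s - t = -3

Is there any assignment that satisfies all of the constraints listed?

From constraints 8 and 14: p ≥ q and q ≥ 5, so p ≥ 5. From constraints 7 and 11: p ≤ u and u ≤ 3, so p ≤ 3. But 3 < 5, so no value of p works.

Unsatisfiable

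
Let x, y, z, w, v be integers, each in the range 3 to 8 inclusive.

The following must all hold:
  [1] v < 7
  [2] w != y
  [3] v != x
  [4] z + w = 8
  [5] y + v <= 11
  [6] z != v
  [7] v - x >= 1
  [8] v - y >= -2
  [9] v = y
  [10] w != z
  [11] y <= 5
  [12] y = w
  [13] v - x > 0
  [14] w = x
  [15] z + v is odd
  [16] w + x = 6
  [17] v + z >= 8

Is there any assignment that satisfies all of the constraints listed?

Unsatisfiable

From constraints 9, 12, and 14, v = y = w = x, so v = x. But constraint 3 says v ≠ x. Contradiction.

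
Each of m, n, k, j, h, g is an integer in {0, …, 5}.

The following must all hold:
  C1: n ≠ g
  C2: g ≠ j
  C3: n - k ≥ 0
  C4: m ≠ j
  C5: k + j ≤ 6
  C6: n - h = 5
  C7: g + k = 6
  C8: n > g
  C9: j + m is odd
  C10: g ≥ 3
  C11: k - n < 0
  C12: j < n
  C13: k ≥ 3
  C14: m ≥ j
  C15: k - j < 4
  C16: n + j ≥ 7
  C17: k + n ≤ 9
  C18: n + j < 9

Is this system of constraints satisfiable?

Satisfiable

One satisfying assignment is m = 3, n = 5, k = 3, j = 2, h = 0, g = 3.
For the less obvious constraints — constraint 3: n - k = 2; constraint 5: k + j = 5; constraint 6: n - h = 5 — and the others hold by inspection.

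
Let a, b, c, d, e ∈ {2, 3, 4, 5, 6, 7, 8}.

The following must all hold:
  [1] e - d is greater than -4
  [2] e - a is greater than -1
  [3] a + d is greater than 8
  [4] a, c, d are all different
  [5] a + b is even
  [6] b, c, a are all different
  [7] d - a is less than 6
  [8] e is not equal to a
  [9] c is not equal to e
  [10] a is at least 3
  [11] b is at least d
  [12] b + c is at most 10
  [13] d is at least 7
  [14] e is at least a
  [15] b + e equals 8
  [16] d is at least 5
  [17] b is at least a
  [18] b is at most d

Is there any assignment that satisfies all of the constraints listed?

Unsatisfiable

From constraints 11 and 13: b ≥ d ≥ 7. From constraints 10 and 14: e ≥ a ≥ 3. Hence b + e ≥ 10. But constraint 15 requires b + e = 8, and 8 < 10. Contradiction.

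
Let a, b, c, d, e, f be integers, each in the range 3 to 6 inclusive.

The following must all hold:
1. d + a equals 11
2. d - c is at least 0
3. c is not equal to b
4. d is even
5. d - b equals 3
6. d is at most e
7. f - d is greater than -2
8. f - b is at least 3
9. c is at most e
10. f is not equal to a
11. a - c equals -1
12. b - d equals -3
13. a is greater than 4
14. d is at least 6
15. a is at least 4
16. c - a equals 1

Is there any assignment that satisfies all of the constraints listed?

Setting (a, b, c, d, e, f) = (5, 3, 6, 6, 6, 6) satisfies everything: constraint 1: d + a = 11; constraint 2: d - c = 0, and the others follow.

Satisfiable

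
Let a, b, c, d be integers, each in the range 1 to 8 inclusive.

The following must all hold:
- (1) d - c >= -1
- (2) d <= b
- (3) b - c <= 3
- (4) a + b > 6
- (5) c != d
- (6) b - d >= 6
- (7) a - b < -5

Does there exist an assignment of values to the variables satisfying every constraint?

Constraints 1, 3, and 6 give c − b ≥ -3, b − d ≥ 6, d − c ≥ -1.
Adding all 3 inequalities: the left sides telescope to 0, and the right sides sum to (-3) + 6 + (-1) = 2. So 0 ≥ 2, which is false.

Unsatisfiable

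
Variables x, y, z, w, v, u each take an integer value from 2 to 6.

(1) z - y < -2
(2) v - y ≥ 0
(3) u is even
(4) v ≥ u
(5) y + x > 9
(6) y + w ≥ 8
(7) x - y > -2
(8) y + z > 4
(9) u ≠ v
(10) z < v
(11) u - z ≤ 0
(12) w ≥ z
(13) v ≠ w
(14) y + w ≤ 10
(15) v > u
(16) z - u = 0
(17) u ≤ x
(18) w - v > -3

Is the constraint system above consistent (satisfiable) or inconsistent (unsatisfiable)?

Take x = 6, y = 5, z = 2, w = 5, v = 6, u = 2. Then constraint 1: z - y = -3; constraint 2: v - y = 1; constraint 5: y + x = 11, and every other listed constraint is also met.

Satisfiable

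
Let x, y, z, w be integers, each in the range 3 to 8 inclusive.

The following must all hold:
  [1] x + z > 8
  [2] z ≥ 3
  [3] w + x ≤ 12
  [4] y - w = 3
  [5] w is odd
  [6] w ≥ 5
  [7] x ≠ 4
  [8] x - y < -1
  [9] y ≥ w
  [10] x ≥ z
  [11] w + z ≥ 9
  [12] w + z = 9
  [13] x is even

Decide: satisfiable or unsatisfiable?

Satisfiable

One satisfying assignment is x = 6, y = 8, z = 4, w = 5.
For the less obvious constraints — constraint 1: x + z = 10; constraint 3: w + x = 11 — and the others hold by inspection.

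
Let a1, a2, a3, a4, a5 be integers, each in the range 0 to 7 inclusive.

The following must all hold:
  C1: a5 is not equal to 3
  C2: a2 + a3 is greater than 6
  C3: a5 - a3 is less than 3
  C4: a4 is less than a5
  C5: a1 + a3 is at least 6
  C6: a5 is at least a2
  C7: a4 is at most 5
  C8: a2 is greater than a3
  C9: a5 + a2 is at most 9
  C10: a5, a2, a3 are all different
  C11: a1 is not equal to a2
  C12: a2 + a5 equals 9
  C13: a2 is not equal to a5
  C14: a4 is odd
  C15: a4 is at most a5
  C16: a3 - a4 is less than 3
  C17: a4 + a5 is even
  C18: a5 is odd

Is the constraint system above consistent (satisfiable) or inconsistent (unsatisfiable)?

Satisfiable

Take a1 = 5, a2 = 4, a3 = 3, a4 = 3, a5 = 5. Then constraint 2: a2 + a3 = 7; constraint 3: a5 - a3 = 2, and every other listed constraint is also met.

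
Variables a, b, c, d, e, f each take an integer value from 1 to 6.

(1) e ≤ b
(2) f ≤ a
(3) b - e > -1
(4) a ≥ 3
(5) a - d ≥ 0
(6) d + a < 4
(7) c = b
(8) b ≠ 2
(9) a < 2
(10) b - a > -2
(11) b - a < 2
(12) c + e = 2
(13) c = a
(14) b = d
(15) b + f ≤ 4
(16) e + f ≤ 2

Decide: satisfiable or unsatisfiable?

Unsatisfiable

From constraint 4: a ≥ 3. From constraint 9: a ≤ 1. But 1 < 3, so no value of a works.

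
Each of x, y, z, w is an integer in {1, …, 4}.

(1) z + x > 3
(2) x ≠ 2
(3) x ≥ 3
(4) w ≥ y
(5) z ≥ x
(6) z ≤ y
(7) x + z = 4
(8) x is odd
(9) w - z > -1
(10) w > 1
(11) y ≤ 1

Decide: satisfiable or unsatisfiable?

From constraints 3 and 5: z ≥ x and x ≥ 3, so z ≥ 3. From constraints 6 and 11: z ≤ y and y ≤ 1, so z ≤ 1. But 1 < 3, so no value of z works.

Unsatisfiable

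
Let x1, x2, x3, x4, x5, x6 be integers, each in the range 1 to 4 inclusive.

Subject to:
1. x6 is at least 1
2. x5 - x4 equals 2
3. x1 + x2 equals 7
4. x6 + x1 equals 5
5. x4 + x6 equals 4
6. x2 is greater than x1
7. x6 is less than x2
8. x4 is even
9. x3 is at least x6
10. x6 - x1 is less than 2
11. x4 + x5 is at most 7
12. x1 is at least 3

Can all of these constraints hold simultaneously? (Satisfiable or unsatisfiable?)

Try x1 = 3, x2 = 4, x3 = 2, x4 = 2, x5 = 4, x6 = 2.
Check constraint 2: x5 - x4 = 2; constraint 3: x1 + x2 = 7. The remaining constraints are straightforward to verify.

Satisfiable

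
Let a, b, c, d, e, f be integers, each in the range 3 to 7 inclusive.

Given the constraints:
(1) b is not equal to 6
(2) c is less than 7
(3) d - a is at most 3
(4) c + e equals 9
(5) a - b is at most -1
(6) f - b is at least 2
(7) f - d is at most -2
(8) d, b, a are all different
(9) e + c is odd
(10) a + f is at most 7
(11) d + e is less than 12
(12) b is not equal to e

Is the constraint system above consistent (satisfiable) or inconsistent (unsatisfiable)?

Unsatisfiable

Constraints 3, 5, 6, and 7 give f − b ≥ 2, b − a ≥ 1, a − d ≥ -3, d − f ≥ 2.
Adding all 4 inequalities: the left sides telescope to 0, and the right sides sum to 2 + 1 + (-3) + 2 = 2. So 0 ≥ 2, which is false.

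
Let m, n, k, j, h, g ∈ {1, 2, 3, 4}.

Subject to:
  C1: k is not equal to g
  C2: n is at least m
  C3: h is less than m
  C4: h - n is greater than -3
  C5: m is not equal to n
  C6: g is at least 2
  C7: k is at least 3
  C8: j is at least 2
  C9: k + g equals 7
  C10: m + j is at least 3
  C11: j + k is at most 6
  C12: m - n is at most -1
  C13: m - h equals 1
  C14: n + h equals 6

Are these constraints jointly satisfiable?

Satisfiable

One satisfying assignment is m = 3, n = 4, k = 4, j = 2, h = 2, g = 3.
For the less obvious constraints — constraint 4: h - n = -2; constraint 9: k + g = 7 — and the others hold by inspection.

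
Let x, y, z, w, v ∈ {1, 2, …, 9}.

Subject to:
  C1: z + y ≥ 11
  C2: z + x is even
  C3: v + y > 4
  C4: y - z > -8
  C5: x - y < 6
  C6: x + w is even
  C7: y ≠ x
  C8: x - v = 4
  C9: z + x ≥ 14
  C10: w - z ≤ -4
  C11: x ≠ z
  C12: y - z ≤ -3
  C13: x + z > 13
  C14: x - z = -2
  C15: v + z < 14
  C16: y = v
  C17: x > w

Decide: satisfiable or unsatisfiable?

Satisfiable

The assignment x = 7, y = 3, z = 9, w = 3, v = 3 works:
  constraint 1 holds since z + y = 12.
  constraint 3 holds since v + y = 6.
  constraint 4 holds since y - z = -6.
The rest check out directly.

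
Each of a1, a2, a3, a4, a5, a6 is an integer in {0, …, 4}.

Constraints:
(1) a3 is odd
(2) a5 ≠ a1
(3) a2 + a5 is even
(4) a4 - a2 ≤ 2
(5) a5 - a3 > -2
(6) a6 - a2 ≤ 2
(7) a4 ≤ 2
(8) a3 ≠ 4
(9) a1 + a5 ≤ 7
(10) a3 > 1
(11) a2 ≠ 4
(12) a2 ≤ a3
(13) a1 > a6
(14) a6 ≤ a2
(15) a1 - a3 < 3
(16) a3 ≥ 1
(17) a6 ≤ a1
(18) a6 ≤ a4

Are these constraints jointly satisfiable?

Take a1 = 4, a2 = 2, a3 = 3, a4 = 2, a5 = 2, a6 = 2. Then constraint 4: a4 - a2 = 0; constraint 5: a5 - a3 = -1, and every other listed constraint is also met.

Satisfiable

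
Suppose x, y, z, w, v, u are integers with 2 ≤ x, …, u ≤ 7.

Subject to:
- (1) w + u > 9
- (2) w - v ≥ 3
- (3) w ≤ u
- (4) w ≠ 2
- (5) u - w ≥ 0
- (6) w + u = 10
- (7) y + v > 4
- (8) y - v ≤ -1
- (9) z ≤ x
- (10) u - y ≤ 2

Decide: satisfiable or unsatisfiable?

Unsatisfiable

Constraints 2, 5, 8, and 10 give u − w ≥ 0, w − v ≥ 3, v − y ≥ 1, y − u ≥ -2.
Adding all 4 inequalities: the left sides telescope to 0, and the right sides sum to 0 + 3 + 1 + (-2) = 2. So 0 ≥ 2, which is false.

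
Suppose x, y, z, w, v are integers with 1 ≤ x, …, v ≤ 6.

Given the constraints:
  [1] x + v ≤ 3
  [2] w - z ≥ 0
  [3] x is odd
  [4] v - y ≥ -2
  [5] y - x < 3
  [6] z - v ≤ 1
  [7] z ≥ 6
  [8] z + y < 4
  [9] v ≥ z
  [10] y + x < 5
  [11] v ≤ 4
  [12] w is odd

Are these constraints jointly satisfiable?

From constraints 7 and 9: v ≥ z and z ≥ 6, so v ≥ 6. From constraint 11: v ≤ 4. But 4 < 6, so no value of v works.

Unsatisfiable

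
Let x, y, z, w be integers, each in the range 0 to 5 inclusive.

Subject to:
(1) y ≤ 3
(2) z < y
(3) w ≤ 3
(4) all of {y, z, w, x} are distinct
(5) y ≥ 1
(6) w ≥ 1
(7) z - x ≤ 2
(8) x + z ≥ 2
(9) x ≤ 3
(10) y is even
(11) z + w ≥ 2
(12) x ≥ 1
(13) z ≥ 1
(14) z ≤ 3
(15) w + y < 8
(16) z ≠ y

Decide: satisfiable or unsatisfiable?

Constraints 1, 3, 5, 6, 9, 12, 13, and 14 confine each of y, z, w, x to the 3 values {1, …, 3}.
Constraint 4 requires all 4 of them to be distinct, but only 3 values are available — impossible by the pigeonhole principle.

Unsatisfiable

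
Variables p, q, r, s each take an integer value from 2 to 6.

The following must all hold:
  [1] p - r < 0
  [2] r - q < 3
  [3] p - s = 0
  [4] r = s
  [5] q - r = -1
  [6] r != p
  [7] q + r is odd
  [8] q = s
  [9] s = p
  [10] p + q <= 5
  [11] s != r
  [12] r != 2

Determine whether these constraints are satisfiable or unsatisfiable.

From constraints 4 and 9, r = s = p, so r = p. But constraint 6 says r ≠ p. Contradiction.

Unsatisfiable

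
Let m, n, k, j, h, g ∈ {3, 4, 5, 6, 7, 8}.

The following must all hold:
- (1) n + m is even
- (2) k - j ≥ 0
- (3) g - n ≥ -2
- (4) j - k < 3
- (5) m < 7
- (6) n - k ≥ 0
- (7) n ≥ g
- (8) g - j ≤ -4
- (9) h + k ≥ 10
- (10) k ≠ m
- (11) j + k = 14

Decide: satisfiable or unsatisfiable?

Unsatisfiable

Constraints 2, 3, 6, and 8 give n − k ≥ 0, k − j ≥ 0, j − g ≥ 4, g − n ≥ -2.
Adding all 4 inequalities: the left sides telescope to 0, and the right sides sum to 0 + 0 + 4 + (-2) = 2. So 0 ≥ 2, which is false.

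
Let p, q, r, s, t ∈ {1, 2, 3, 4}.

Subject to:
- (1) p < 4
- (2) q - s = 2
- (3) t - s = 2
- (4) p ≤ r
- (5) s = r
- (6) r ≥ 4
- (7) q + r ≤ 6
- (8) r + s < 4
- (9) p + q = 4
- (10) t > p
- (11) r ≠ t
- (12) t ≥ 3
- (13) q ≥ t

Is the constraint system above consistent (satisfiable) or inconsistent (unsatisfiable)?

From constraints 12 and 13: q ≥ t ≥ 3. From constraint 6: r ≥ 4. Hence q + r ≥ 7. But constraint 7 requires q + r ≤ 6, and 6 < 7. Contradiction.

Unsatisfiable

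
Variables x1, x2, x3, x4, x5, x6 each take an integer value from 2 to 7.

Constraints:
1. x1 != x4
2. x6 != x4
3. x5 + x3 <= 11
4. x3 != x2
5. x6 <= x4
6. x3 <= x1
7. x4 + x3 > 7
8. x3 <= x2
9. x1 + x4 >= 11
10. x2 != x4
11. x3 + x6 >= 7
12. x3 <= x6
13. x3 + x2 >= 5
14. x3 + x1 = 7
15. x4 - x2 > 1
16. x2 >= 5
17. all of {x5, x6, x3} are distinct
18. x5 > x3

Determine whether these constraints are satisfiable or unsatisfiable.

Take x1 = 5, x2 = 5, x3 = 2, x4 = 7, x5 = 7, x6 = 5. Then constraint 3: x5 + x3 = 9; constraint 7: x4 + x3 = 9, and every other listed constraint is also met.

Satisfiable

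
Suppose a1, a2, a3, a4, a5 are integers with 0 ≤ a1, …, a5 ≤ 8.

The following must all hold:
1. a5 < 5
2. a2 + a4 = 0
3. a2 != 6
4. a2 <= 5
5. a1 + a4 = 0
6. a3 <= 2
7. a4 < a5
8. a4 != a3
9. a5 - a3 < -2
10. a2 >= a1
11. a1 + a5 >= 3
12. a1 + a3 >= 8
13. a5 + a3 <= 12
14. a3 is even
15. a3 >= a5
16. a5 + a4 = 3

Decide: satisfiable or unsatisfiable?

Unsatisfiable

From constraints 4 and 10: a1 ≤ a2 ≤ 5. From constraint 6: a3 ≤ 2. Hence a1 + a3 ≤ 7. But constraint 12 requires a1 + a3 ≥ 8, and 8 > 7. Contradiction.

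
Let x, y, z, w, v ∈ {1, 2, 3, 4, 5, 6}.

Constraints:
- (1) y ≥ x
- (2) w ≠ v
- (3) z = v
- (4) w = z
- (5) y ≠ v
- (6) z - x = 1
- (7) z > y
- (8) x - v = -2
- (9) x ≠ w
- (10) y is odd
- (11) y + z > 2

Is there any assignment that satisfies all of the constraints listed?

Unsatisfiable

From constraints 3 and 4, w = z = v, so w = v. But constraint 2 says w ≠ v. Contradiction.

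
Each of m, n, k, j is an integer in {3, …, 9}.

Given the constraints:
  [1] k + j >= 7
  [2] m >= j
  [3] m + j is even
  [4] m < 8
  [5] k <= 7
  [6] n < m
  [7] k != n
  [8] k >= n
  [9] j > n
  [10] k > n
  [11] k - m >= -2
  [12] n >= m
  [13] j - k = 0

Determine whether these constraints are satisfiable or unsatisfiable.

Constraints 2, 9, and 12 give m ≤ n, n < j, j ≤ m. Chaining: m ≤ n < j ≤ m, which forces m < m — impossible.

Unsatisfiable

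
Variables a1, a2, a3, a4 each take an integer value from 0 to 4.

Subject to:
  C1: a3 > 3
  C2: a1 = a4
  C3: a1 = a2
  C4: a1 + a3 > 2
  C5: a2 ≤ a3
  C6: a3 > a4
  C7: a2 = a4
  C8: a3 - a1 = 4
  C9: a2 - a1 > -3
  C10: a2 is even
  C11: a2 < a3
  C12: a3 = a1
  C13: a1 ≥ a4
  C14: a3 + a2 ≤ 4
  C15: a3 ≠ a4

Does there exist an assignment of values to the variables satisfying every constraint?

Unsatisfiable

From constraints 3, 7, and 12, a3 = a1 = a2 = a4, so a3 = a4. But constraint 15 says a3 ≠ a4. Contradiction.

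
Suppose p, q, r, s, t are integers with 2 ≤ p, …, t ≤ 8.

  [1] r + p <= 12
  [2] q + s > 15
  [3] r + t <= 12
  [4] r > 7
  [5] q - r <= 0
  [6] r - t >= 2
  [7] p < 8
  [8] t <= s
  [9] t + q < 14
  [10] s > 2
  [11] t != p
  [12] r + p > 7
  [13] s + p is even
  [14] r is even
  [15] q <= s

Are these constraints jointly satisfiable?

Setting (p, q, r, s, t) = (2, 8, 8, 8, 4) satisfies everything: constraint 1: r + p = 10; constraint 2: q + s = 16; constraint 3: r + t = 12, and the others follow.

Satisfiable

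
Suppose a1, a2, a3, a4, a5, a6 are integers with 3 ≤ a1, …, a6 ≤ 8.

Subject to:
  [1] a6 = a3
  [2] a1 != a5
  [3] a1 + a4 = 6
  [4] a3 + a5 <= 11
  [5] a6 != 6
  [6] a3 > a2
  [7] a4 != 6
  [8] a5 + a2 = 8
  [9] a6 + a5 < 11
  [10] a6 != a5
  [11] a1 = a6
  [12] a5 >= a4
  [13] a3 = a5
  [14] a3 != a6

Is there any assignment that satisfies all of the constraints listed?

From constraints 1, 11, and 13, a1 = a6 = a3 = a5, so a1 = a5. But constraint 2 says a1 ≠ a5. Contradiction.

Unsatisfiable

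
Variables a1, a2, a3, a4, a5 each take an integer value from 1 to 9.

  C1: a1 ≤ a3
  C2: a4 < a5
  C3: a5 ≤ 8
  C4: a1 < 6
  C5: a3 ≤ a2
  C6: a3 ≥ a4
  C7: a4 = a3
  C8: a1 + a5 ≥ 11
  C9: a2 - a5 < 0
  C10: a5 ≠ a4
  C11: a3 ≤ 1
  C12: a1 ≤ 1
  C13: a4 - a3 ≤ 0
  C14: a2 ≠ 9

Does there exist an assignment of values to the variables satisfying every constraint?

Unsatisfiable

From constraints 1 and 11: a1 ≤ a3 ≤ 1. From constraint 3: a5 ≤ 8. Hence a1 + a5 ≤ 9. But constraint 8 requires a1 + a5 ≥ 11, and 11 > 9. Contradiction.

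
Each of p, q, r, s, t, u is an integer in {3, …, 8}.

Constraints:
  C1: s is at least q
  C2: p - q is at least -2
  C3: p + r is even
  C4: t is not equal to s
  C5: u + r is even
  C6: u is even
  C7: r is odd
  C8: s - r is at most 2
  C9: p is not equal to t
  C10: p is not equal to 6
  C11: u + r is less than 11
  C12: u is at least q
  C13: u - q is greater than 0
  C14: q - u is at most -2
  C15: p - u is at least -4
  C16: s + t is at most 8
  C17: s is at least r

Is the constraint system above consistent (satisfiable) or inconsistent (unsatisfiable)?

Unsatisfiable

Constraint 6 makes u even and constraint 7 makes r odd, so u + r must be odd. Constraint 5 says u + r is even — contradiction.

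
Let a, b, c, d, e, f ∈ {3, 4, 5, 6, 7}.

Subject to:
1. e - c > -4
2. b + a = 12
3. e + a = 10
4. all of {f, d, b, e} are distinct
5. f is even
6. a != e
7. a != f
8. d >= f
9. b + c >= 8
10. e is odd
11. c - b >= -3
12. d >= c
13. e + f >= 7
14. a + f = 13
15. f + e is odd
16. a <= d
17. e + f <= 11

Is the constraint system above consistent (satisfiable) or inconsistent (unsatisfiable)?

Satisfiable

The assignment a = 7, b = 5, c = 5, d = 7, e = 3, f = 6 works:
  constraint 1 holds since e - c = -2.
  constraint 2 holds since b + a = 12.
  constraint 3 holds since e + a = 10.
The rest check out directly.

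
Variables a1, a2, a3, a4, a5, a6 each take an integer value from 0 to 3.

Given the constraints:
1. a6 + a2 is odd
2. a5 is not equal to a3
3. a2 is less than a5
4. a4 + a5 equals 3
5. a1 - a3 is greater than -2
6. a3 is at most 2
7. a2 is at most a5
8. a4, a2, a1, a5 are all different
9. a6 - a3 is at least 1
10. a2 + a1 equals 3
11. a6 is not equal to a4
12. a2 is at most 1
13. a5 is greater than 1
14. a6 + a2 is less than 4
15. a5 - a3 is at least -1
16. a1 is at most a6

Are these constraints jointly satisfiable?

Setting (a1, a2, a3, a4, a5, a6) = (2, 1, 1, 0, 3, 2) satisfies everything: constraint 4: a4 + a5 = 3; constraint 5: a1 - a3 = 1, and the others follow.

Satisfiable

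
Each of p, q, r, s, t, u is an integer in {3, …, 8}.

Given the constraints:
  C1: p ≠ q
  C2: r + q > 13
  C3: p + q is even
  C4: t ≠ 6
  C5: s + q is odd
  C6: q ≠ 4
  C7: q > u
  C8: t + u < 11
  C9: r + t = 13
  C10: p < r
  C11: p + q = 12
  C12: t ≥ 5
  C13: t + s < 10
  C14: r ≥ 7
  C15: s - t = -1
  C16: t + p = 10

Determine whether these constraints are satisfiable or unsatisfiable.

Satisfiable

Try p = 5, q = 7, r = 8, s = 4, t = 5, u = 3.
Check constraint 2: r + q = 15; constraint 8: t + u = 8; constraint 9: r + t = 13. The remaining constraints are straightforward to verify.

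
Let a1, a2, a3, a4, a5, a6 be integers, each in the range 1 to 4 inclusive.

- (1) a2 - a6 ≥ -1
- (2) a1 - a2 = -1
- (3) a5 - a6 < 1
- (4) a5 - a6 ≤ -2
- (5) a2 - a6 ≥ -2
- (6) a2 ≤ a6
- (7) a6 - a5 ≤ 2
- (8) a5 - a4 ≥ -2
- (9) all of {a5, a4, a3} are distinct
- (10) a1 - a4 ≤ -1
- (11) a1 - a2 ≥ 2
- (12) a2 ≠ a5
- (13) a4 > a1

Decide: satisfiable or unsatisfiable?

Unsatisfiable

Constraints 1, 4, 8, 10, and 11 give a6 − a5 ≥ 2, a5 − a4 ≥ -2, a4 − a1 ≥ 1, a1 − a2 ≥ 2, a2 − a6 ≥ -1.
Adding all 5 inequalities: the left sides telescope to 0, and the right sides sum to 2 + (-2) + 1 + 2 + (-1) = 2. So 0 ≥ 2, which is false.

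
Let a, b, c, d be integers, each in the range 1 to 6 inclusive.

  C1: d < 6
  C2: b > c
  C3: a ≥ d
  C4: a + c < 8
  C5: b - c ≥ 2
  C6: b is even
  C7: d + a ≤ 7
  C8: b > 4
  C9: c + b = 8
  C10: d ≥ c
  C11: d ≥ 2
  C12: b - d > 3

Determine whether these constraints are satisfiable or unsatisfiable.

Satisfiable

Setting (a, b, c, d) = (3, 6, 2, 2) satisfies everything: constraint 4: a + c = 5; constraint 5: b - c = 4, and the others follow.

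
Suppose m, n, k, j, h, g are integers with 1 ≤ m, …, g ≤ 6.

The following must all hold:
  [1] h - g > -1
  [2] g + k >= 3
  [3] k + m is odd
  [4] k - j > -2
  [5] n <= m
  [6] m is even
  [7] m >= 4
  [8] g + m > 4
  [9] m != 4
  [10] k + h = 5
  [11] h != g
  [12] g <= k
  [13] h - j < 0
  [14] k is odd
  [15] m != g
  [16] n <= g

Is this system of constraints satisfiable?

Setting (m, n, k, j, h, g) = (6, 1, 3, 4, 2, 1) satisfies everything: constraint 1: h - g = 1; constraint 2: g + k = 4; constraint 4: k - j = -1, and the others follow.

Satisfiable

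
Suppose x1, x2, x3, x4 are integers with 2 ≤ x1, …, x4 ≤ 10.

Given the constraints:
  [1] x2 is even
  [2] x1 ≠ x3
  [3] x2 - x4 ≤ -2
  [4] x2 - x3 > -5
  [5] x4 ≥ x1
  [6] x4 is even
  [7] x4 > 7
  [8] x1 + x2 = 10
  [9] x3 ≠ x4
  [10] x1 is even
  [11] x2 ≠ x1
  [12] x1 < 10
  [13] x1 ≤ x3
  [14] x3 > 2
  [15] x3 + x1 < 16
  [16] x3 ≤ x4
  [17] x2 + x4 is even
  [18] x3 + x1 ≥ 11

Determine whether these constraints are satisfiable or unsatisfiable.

Satisfiable

Take x1 = 4, x2 = 6, x3 = 9, x4 = 10. Then constraint 3: x2 - x4 = -4; constraint 4: x2 - x3 = -3, and every other listed constraint is also met.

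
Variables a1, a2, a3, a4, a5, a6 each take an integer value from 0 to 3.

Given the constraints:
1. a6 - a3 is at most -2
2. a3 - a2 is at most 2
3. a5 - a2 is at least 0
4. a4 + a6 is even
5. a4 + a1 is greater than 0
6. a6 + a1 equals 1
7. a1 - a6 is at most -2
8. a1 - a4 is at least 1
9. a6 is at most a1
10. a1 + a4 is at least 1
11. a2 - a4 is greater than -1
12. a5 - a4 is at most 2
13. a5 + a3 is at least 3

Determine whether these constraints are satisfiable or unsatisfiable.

Constraints 1, 2, 3, 7, 8, and 12 give a6 − a1 ≥ 2, a1 − a4 ≥ 1, a4 − a5 ≥ -2, a5 − a2 ≥ 0, a2 − a3 ≥ -2, a3 − a6 ≥ 2.
Adding all 6 inequalities: the left sides telescope to 0, and the right sides sum to 2 + 1 + (-2) + 0 + (-2) + 2 = 1. So 0 ≥ 1, which is false.

Unsatisfiable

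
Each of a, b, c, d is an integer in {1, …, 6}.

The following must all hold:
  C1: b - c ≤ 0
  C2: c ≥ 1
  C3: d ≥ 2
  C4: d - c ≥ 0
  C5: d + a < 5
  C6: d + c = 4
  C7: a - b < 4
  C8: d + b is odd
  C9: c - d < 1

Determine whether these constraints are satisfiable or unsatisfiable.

Setting (a, b, c, d) = (2, 1, 2, 2) satisfies everything: constraint 1: b - c = -1; constraint 4: d - c = 0, and the others follow.

Satisfiable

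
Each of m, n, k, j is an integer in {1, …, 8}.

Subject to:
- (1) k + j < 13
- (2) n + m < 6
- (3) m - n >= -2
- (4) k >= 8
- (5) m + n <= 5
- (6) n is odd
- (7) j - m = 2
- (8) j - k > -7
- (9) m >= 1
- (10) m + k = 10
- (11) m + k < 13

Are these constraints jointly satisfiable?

Satisfiable

One satisfying assignment is m = 2, n = 1, k = 8, j = 4.
For the less obvious constraints — constraint 1: k + j = 12; constraint 2: n + m = 3; constraint 3: m - n = 1 — and the others hold by inspection.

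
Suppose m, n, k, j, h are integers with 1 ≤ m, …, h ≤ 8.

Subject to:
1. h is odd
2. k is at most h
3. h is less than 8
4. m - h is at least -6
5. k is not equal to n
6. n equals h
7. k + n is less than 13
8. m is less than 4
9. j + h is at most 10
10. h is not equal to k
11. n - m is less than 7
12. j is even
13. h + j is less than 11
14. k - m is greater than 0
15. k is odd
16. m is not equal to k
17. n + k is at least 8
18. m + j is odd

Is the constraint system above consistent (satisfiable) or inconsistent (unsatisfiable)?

Satisfiable

Try m = 1, n = 7, k = 3, j = 2, h = 7.
Check constraint 4: m - h = -6; constraint 7: k + n = 10. The remaining constraints are straightforward to verify.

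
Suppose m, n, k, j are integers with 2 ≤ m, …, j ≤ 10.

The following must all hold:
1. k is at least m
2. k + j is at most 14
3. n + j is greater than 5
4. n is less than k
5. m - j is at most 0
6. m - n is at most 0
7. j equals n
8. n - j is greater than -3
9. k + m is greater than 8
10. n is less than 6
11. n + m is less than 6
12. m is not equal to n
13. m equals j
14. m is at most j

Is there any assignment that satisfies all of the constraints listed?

Unsatisfiable

From constraints 7 and 13, m = j = n, so m = n. But constraint 12 says m ≠ n. Contradiction.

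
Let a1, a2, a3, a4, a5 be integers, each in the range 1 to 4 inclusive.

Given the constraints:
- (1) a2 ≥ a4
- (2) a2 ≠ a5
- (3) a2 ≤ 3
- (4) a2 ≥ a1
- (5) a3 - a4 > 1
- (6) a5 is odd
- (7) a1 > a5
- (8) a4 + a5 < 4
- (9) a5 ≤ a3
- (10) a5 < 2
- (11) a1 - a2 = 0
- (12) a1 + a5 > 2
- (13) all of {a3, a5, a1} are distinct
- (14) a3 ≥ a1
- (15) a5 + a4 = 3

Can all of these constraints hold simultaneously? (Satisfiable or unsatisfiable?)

Satisfiable

One satisfying assignment is a1 = 2, a2 = 2, a3 = 4, a4 = 2, a5 = 1.
For the less obvious constraints — constraint 5: a3 - a4 = 2; constraint 8: a4 + a5 = 3 — and the others hold by inspection.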